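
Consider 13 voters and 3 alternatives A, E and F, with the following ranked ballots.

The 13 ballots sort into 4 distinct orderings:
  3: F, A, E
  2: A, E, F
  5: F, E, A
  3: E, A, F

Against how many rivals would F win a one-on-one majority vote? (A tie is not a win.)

2

F against each rival (13 voters):
F–A: F 8–5.
F vs E: 3+5 = 8 for F, 5 for E — F by 8–5.
F beats A, E — 2 pairwise wins.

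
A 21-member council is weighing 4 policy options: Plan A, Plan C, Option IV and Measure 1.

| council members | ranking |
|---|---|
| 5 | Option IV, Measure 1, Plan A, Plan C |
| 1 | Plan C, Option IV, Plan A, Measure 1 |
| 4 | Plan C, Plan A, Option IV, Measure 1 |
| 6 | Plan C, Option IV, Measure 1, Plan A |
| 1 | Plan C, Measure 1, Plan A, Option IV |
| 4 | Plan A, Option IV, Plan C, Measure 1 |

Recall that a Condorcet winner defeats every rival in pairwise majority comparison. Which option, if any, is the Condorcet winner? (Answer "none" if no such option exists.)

Pairwise majorities:
Plan A vs Plan C: 5+4 = 9 for Plan A, 12 for Plan C — Plan C by 12–9.
Plan A vs Option IV: 9 to 12, Option IV.
Plan A vs Measure 1: 1+4+4 = 9 for Plan A, 12 for Measure 1 — Measure 1 by 12–9.
Plan C vs Option IV: 12 to 9, Plan C.
Plan C vs Measure 1: Plan C, 16–5.
Option IV vs Measure 1: 5+1+4+6+4 = 20 for Option IV, 1 for Measure 1 — Option IV by 20–1.
Plan C beats each of Plan A, Option IV, Measure 1 — Plan C is the Condorcet winner.

Plan C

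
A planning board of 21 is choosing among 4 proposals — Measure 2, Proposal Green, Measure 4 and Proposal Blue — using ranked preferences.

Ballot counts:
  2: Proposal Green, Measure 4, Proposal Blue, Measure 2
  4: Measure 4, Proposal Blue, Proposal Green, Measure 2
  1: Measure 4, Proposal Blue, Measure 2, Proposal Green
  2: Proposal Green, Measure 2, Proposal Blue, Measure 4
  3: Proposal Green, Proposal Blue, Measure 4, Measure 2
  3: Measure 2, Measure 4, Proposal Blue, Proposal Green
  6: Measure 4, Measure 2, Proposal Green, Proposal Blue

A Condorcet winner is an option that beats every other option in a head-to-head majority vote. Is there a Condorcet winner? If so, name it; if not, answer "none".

Pairwise majorities:
Measure 2–Proposal Green: Proposal Green 11–10.
Measure 2 vs Measure 4: Measure 2 preferred on 2+3 = 5 ballots; Measure 4 wins 16–5.
Measure 2 vs Proposal Blue: Measure 2 is ranked higher on 2+3+6 = 11 ballots, Proposal Blue on 10. Measure 2 wins 11–10.
Proposal Green vs Measure 4: Measure 4 wins 14–7.
Proposal Green vs Proposal Blue: Proposal Green, 13–8.
Measure 4 vs Proposal Blue: Measure 4, 16–5.
Measure 4 wins every pairwise contest, so Measure 4 is the Condorcet winner.

Measure 4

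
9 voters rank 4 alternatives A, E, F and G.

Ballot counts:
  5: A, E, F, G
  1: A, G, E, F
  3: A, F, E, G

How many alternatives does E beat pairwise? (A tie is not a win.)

E against each rival (9 voters):
E–A: A 9–0.
E vs F: E wins 6–3.
E vs G: E, 8–1.
E beats F, G; loses to A — 2 pairwise wins.

2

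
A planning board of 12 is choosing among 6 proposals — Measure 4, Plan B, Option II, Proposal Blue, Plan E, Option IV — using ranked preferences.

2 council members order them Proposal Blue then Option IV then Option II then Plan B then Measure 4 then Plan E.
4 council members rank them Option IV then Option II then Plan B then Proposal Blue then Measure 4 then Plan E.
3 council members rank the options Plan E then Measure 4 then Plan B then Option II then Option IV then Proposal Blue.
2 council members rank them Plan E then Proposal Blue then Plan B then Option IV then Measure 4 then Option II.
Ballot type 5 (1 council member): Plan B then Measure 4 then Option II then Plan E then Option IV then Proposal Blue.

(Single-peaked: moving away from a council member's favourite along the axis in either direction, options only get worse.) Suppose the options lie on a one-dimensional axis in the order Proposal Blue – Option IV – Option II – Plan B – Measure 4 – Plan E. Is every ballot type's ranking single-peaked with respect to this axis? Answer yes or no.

Axis positions: Proposal Blue=1, Option IV=2, Option II=3, Plan B=4, Measure 4=5, Plan E=6.
Ballot type 1 (peak Proposal Blue at position 1): ranking walks positions 1-2-3-4-5-6, expanding outward from the peak — single-peaked.
Ballot type 2 (peak Option IV at position 2): ranking walks positions 2-3-4-1-5-6, expanding outward from the peak — single-peaked.
Ballot type 3 (peak Plan E at position 6): ranking walks positions 6-5-4-3-2-1, expanding outward from the peak — single-peaked.
Ballot type 4: ranking walks positions 6-1-4-2-5-3; Proposal Blue is ranked above Measure 4 even though Measure 4 lies between Proposal Blue and the peak Plan E on the axis — preferences dip and rise again. Not single-peaked.
Ballot type 5 (peak Plan B at position 4): ranking walks positions 4-5-3-6-2-1, expanding outward from the peak — single-peaked.
Ballot type 4 violates single-peakedness, so the profile is not single-peaked on this axis.

no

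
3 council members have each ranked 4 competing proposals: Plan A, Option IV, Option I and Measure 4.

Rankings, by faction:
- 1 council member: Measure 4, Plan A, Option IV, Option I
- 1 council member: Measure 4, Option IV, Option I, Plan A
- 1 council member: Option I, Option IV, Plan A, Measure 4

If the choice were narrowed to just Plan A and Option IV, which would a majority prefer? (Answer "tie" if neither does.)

Ballots ranking Plan A above Option IV: 1.
Ballots ranking Option IV above Plan A: 3 − 1 = 2.
Option IV wins the head-to-head 2–1.

Option IV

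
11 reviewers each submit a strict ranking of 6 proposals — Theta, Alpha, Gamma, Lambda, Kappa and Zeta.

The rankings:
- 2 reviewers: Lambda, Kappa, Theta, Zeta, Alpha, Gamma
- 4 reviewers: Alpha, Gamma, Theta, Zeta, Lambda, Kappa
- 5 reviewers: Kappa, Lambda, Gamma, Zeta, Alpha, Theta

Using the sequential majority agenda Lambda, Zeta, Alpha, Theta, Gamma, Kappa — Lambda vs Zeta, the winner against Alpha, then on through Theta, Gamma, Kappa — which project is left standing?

Round 1: Lambda vs Zeta — 7–4, Lambda advances.
Round 2: Lambda vs Alpha — 7–4, Lambda advances.
Round 3: Lambda vs Theta — 7–4, Lambda advances.
Round 4: Lambda vs Gamma — 7–4, Lambda advances.
Round 5: Lambda vs Kappa — 6–5, Lambda advances.
Lambda survives the agenda.

Lambda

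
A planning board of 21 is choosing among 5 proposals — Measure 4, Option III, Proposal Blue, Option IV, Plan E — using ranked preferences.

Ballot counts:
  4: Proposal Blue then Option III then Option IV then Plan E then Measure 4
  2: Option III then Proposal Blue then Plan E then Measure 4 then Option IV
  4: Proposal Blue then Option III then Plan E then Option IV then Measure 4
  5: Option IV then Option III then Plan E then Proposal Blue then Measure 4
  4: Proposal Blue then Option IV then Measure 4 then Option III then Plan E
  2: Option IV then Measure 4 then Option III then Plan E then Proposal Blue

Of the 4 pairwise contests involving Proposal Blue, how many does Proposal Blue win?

4

Proposal Blue against each rival (21 council members):
Proposal Blue vs Measure 4: 4+2+4+5+4 = 19 for Proposal Blue, 2 for Measure 4 — Proposal Blue by 19–2.
Proposal Blue vs Option III: 12 to 9, Proposal Blue.
Proposal Blue–Option IV: Proposal Blue 14–7.
Proposal Blue–Plan E: Proposal Blue 14–7.
Proposal Blue beats Measure 4, Option III, Option IV, Plan E — 4 pairwise wins.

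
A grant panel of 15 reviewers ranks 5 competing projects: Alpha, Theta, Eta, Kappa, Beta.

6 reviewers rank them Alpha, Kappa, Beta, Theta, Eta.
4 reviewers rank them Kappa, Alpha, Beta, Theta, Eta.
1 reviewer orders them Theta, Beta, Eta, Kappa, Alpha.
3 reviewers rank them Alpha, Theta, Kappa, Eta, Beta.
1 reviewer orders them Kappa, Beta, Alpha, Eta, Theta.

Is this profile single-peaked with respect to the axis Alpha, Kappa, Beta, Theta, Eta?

no

Axis positions: Alpha=1, Kappa=2, Beta=3, Theta=4, Eta=5.
Cluster 1 (peak Alpha at position 1): ranking walks positions 1-2-3-4-5, expanding outward from the peak — single-peaked.
Cluster 2 (peak Kappa at position 2): ranking walks positions 2-1-3-4-5, expanding outward from the peak — single-peaked.
Cluster 3 (peak Theta at position 4): ranking walks positions 4-3-5-2-1, expanding outward from the peak — single-peaked.
Cluster 4: ranking walks positions 1-4-2-5-3; Theta is ranked above Kappa even though Kappa lies between Theta and the peak Alpha on the axis — preferences dip and rise again. Not single-peaked.
Cluster 5: ranking walks positions 2-3-1-5-4; Eta is ranked above Theta even though Theta lies between Eta and the peak Kappa on the axis — preferences dip and rise again. Not single-peaked.
Cluster 4 violates single-peakedness, so the profile is not single-peaked on this axis.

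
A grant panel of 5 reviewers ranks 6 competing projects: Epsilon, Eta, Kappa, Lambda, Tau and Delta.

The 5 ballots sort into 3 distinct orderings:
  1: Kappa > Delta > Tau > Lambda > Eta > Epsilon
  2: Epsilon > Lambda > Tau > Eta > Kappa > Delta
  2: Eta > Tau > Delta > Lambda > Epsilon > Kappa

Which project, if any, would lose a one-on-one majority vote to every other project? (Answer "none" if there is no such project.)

none

Head-to-head results (5 reviewers):
Epsilon–Eta: Eta 3–2.
Epsilon vs Kappa: 4 to 1, Epsilon.
Epsilon vs Lambda: 2 to 3, Lambda.
Epsilon–Tau: Tau 3–2.
Epsilon vs Delta: 2 for Epsilon, 3 for Delta — Delta by 3–2.
Eta vs Kappa: Eta is ranked higher on 2+2 = 4 ballots, Kappa on 1. Eta wins 4–1.
Eta vs Lambda: 2 to 3, Lambda.
Eta vs Tau: Tau, 3–2.
Eta–Delta: Eta 4–1.
Kappa vs Lambda: 1 to 4, Lambda.
Kappa–Tau: Tau 4–1.
Kappa vs Delta: 1+2 = 3 for Kappa, 2 for Delta — Kappa by 3–2.
Lambda vs Tau: 2 for Lambda, 3 for Tau — Tau by 3–2.
Lambda vs Delta: Delta wins 3–2.
Tau vs Delta: 2+2 = 4 for Tau, 1 for Delta — Tau by 4–1.
No project is winless: Epsilon beats Kappa; Eta beats Epsilon; Kappa beats Delta; Lambda beats Epsilon; Tau beats Epsilon; Delta beats Epsilon. There is no Condorcet loser.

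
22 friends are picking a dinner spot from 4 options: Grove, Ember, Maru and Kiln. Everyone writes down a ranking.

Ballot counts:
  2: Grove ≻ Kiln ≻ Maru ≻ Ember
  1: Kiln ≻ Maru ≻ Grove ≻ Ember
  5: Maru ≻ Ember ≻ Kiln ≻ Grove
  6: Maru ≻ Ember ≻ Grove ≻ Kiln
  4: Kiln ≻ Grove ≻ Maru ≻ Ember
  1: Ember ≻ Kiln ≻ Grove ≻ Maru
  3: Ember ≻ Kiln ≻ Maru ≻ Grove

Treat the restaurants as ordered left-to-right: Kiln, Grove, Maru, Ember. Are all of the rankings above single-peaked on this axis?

Axis positions: Kiln=1, Grove=2, Maru=3, Ember=4.
Type 1 (peak Grove at position 2): ranking walks positions 2-1-3-4, expanding outward from the peak — single-peaked.
Type 2: ranking walks positions 1-3-2-4; Maru is ranked above Grove even though Grove lies between Maru and the peak Kiln on the axis — preferences dip and rise again. Not single-peaked.
Type 3: ranking walks positions 3-4-1-2; Kiln is ranked above Grove even though Grove lies between Kiln and the peak Maru on the axis — preferences dip and rise again. Not single-peaked.
Type 4 (peak Maru at position 3): ranking walks positions 3-4-2-1, expanding outward from the peak — single-peaked.
Type 5 (peak Kiln at position 1): ranking walks positions 1-2-3-4, expanding outward from the peak — single-peaked.
Type 6: ranking walks positions 4-1-2-3; Kiln is ranked above Maru even though Maru lies between Kiln and the peak Ember on the axis — preferences dip and rise again. Not single-peaked.
Type 7: ranking walks positions 4-1-3-2; Kiln is ranked above Maru even though Maru lies between Kiln and the peak Ember on the axis — preferences dip and rise again. Not single-peaked.
Type 2 violates single-peakedness, so the profile is not single-peaked on this axis.

no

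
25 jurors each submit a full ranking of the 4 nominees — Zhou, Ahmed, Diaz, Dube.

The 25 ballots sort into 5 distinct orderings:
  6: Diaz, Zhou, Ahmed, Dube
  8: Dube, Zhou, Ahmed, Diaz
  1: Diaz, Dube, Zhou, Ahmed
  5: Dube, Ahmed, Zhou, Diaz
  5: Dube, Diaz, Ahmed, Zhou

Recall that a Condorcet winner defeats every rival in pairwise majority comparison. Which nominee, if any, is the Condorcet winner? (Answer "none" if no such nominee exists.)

Dube

Pairwise majorities:
Zhou vs Ahmed: Zhou, 15–10.
Zhou vs Diaz: Zhou wins 13–12.
Zhou–Dube: Dube 19–6.
Ahmed vs Diaz: Ahmed is ranked higher on 8+5 = 13 ballots, Diaz on 12. Ahmed wins 13–12.
Ahmed vs Dube: Dube, 19–6.
Diaz–Dube: Dube 18–7.
Dube defeats every rival head-to-head and is the Condorcet winner.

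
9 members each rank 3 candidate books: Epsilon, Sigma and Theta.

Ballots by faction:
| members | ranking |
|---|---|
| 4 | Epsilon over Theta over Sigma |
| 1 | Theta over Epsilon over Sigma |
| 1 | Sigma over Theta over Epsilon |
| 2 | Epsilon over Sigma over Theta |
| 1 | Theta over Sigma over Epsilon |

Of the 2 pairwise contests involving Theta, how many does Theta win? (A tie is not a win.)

Theta against each rival (9 members):
Theta vs Epsilon: Theta preferred on 1+1+1 = 3 ballots; Epsilon wins 6–3.
Theta–Sigma: Theta 6–3.
Theta beats Sigma; loses to Epsilon — 1 pairwise win.

1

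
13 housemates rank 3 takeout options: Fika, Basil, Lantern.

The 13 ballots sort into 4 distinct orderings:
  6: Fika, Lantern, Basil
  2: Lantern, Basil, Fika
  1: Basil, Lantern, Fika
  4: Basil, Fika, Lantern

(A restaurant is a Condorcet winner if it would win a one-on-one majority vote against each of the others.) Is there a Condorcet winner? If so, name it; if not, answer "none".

none

Pairwise majorities:
Fika vs Basil: 6 for Fika, 7 for Basil — Basil by 7–6.
Fika vs Lantern: Fika preferred on 6+4 = 10 ballots; Fika wins 10–3.
Basil vs Lantern: Basil is ranked higher on 1+4 = 5 ballots, Lantern on 8. Lantern wins 8–5.
No restaurant is unbeaten: Fika loses to Basil; Basil loses to Lantern; Lantern loses to Fika. In particular Fika beats Lantern beats Basil beats Fika is a majority cycle — no Condorcet winner exists.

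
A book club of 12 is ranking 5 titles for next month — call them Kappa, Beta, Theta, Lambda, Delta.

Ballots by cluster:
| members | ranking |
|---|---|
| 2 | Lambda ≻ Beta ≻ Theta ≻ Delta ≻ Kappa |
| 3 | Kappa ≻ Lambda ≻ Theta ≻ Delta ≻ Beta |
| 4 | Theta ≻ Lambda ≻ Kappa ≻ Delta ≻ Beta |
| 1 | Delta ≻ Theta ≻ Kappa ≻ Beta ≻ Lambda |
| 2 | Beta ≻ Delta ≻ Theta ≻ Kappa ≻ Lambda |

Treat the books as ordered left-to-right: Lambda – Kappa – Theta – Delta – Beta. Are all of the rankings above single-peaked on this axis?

Axis positions: Lambda=1, Kappa=2, Theta=3, Delta=4, Beta=5.
Cluster 1: ranking walks positions 1-5-3-4-2; Beta is ranked above Kappa even though Kappa lies between Beta and the peak Lambda on the axis — preferences dip and rise again. Not single-peaked.
Cluster 2 (peak Kappa at position 2): ranking walks positions 2-1-3-4-5, expanding outward from the peak — single-peaked.
Cluster 3: ranking walks positions 3-1-2-4-5; Lambda is ranked above Kappa even though Kappa lies between Lambda and the peak Theta on the axis — preferences dip and rise again. Not single-peaked.
Cluster 4 (peak Delta at position 4): ranking walks positions 4-3-2-5-1, expanding outward from the peak — single-peaked.
Cluster 5 (peak Beta at position 5): ranking walks positions 5-4-3-2-1, expanding outward from the peak — single-peaked.
Cluster 1 violates single-peakedness, so the profile is not single-peaked on this axis.

no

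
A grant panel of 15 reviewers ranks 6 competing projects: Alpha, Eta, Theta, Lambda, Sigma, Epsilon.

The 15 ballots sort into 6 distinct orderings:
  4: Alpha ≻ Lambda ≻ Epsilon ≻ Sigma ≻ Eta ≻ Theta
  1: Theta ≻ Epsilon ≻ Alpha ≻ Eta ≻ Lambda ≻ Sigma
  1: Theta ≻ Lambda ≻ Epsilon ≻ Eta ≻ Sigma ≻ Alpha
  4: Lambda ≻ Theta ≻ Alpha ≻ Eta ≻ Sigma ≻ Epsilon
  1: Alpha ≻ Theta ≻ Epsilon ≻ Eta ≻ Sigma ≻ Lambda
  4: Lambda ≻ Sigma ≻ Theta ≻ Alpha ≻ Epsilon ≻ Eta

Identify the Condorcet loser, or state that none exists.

Eta

Pairwise majorities:
Alpha vs Eta: Alpha wins 14–1.
Alpha vs Theta: 4+1 = 5 for Alpha, 10 for Theta — Theta by 10–5.
Alpha vs Lambda: Lambda wins 9–6.
Alpha vs Sigma: 10 to 5, Alpha.
Alpha vs Epsilon: Alpha is ranked higher on 4+4+1+4 = 13 ballots, Epsilon on 2. Alpha wins 13–2.
Eta vs Theta: Theta wins 11–4.
Eta vs Lambda: Lambda wins 13–2.
Eta vs Sigma: Eta is ranked higher on 1+1+4+1 = 7 ballots, Sigma on 8. Sigma wins 8–7.
Eta vs Epsilon: Eta preferred on 4 ballots; Epsilon wins 11–4.
Theta vs Lambda: Lambda wins 12–3.
Theta–Sigma: Sigma 8–7.
Theta vs Epsilon: 11 to 4, Theta.
Lambda vs Sigma: Lambda is ranked higher on 4+1+1+4+4 = 14 ballots, Sigma on 1. Lambda wins 14–1.
Lambda vs Epsilon: Lambda preferred on 4+1+4+4 = 13 ballots; Lambda wins 13–2.
Sigma vs Epsilon: 4+4 = 8 for Sigma, 7 for Epsilon — Sigma by 8–7.
Only Eta has no wins; Eta is the Condorcet loser.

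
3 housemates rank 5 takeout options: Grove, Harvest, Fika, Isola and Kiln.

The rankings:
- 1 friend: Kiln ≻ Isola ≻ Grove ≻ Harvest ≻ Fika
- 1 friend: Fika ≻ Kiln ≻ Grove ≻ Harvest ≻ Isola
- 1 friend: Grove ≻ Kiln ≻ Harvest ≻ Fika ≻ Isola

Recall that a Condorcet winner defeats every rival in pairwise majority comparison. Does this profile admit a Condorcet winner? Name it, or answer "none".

Kiln

Pairwise majorities:
Grove vs Harvest: Grove is ranked higher on 1+1+1 = 3 ballots, Harvest on 0. Grove wins 3–0.
Grove vs Fika: 2 to 1, Grove.
Grove vs Isola: 1+1 = 2 for Grove, 1 for Isola — Grove by 2–1.
Grove vs Kiln: Grove is ranked higher on 1 ballot, Kiln on 2. Kiln wins 2–1.
Harvest vs Fika: Harvest preferred on 1+1 = 2 ballots; Harvest wins 2–1.
Harvest vs Isola: Harvest is ranked higher on 1+1 = 2 ballots, Isola on 1. Harvest wins 2–1.
Harvest vs Kiln: Harvest preferred on 0 ballots; Kiln wins 3–0.
Fika vs Isola: Fika preferred on 1+1 = 2 ballots; Fika wins 2–1.
Fika vs Kiln: 1 to 2, Kiln.
Isola vs Kiln: Isola is ranked higher on 0 ballots, Kiln on 3. Kiln wins 3–0.
Only Kiln has no losses; Kiln is the Condorcet winner.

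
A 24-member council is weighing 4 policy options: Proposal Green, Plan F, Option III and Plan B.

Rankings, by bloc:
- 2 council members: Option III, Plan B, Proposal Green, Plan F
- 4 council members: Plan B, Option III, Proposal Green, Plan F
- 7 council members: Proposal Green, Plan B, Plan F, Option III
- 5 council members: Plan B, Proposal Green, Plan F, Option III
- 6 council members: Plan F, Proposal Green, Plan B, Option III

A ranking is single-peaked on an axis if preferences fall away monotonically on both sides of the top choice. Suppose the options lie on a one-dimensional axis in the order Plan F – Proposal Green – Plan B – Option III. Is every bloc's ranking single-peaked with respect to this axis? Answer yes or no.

Axis positions: Plan F=1, Proposal Green=2, Plan B=3, Option III=4.
Bloc 1 (peak Option III at position 4): ranking walks positions 4-3-2-1, expanding outward from the peak — single-peaked.
Bloc 2 (peak Plan B at position 3): ranking walks positions 3-4-2-1, expanding outward from the peak — single-peaked.
Bloc 3 (peak Proposal Green at position 2): ranking walks positions 2-3-1-4, expanding outward from the peak — single-peaked.
Bloc 4 (peak Plan B at position 3): ranking walks positions 3-2-1-4, expanding outward from the peak — single-peaked.
Bloc 5 (peak Plan F at position 1): ranking walks positions 1-2-3-4, expanding outward from the peak — single-peaked.
Every ranking is single-peaked on this axis.

yes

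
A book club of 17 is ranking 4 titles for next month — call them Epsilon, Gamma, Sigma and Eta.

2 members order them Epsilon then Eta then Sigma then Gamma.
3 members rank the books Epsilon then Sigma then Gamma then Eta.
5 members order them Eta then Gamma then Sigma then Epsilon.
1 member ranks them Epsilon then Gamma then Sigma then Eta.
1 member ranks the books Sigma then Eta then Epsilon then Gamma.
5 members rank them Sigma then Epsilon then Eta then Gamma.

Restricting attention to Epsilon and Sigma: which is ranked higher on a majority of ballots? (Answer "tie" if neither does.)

Sigma

Ballots ranking Epsilon above Sigma: 2 + 3 + 1 = 6.
Ballots ranking Sigma above Epsilon: 17 − 6 = 11.
Sigma wins the head-to-head 11–6.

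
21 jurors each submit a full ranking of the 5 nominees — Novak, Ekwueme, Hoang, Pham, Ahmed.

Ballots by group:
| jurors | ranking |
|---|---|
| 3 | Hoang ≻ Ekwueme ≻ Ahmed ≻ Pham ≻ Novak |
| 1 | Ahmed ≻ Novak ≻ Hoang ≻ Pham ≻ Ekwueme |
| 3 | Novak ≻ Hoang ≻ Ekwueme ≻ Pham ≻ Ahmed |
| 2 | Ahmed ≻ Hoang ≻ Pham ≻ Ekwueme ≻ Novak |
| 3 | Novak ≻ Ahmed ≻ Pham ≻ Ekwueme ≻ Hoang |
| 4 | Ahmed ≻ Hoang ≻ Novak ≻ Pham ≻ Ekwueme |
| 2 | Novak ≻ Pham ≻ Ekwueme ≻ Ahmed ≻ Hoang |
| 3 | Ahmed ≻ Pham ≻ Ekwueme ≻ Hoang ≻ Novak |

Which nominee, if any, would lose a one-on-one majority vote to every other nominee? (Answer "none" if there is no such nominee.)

Pairwise majorities:
Novak vs Ekwueme: Novak, 13–8.
Novak–Hoang: Hoang 12–9.
Novak–Pham: Novak 13–8.
Novak vs Ahmed: 8 to 13, Ahmed.
Ekwueme vs Hoang: Hoang wins 13–8.
Ekwueme vs Pham: Pham wins 15–6.
Ekwueme vs Ahmed: Ekwueme preferred on 3+3+2 = 8 ballots; Ahmed wins 13–8.
Hoang vs Pham: Hoang is ranked higher on 3+1+3+2+4 = 13 ballots, Pham on 8. Hoang wins 13–8.
Hoang vs Ahmed: Hoang is ranked higher on 3+3 = 6 ballots, Ahmed on 15. Ahmed wins 15–6.
Pham vs Ahmed: 3+2 = 5 for Pham, 16 for Ahmed — Ahmed by 16–5.
Only Ekwueme has no wins; Ekwueme is the Condorcet loser.

Ekwueme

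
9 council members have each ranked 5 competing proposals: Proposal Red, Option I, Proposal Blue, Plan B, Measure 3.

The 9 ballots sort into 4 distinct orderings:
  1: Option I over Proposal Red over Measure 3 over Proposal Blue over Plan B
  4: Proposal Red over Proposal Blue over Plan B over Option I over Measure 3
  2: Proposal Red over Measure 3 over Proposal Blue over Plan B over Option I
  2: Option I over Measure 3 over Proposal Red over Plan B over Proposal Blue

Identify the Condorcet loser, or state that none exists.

Pairwise majorities:
Proposal Red vs Option I: Proposal Red wins 6–3.
Proposal Red vs Proposal Blue: Proposal Red is ranked higher on 1+4+2+2 = 9 ballots, Proposal Blue on 0. Proposal Red wins 9–0.
Proposal Red–Plan B: Proposal Red 9–0.
Proposal Red vs Measure 3: Proposal Red, 7–2.
Option I vs Proposal Blue: Option I is ranked higher on 1+2 = 3 ballots, Proposal Blue on 6. Proposal Blue wins 6–3.
Option I vs Plan B: Plan B wins 6–3.
Option I vs Measure 3: 7 to 2, Option I.
Proposal Blue vs Plan B: Proposal Blue, 7–2.
Proposal Blue vs Measure 3: Proposal Blue preferred on 4 ballots; Measure 3 wins 5–4.
Plan B vs Measure 3: Measure 3, 5–4.
Each option has at least one pairwise win (Proposal Red beats Option I; Option I beats Measure 3; Proposal Blue beats Option I; Plan B beats Option I; Measure 3 beats Proposal Blue) — no Condorcet loser.

none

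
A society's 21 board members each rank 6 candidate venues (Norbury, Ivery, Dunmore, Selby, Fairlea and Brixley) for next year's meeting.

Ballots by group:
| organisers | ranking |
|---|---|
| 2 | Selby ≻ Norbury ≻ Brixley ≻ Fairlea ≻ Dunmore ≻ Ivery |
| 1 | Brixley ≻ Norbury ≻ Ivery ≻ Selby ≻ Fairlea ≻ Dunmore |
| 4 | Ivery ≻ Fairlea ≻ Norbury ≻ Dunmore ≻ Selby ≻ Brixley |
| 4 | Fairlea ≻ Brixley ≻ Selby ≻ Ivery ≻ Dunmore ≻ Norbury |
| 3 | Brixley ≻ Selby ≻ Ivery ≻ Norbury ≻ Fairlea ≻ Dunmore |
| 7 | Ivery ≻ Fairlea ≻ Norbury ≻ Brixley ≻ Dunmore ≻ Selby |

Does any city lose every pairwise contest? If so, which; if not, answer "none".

Pairwise majorities:
Norbury vs Ivery: Norbury is ranked higher on 2+1 = 3 ballots, Ivery on 18. Ivery wins 18–3.
Norbury–Dunmore: Norbury 17–4.
Norbury vs Selby: Norbury, 12–9.
Norbury vs Fairlea: 6 to 15, Fairlea.
Norbury vs Brixley: Norbury, 13–8.
Ivery–Dunmore: Ivery 19–2.
Ivery vs Selby: 12 to 9, Ivery.
Ivery vs Fairlea: Ivery wins 15–6.
Ivery vs Brixley: Ivery is ranked higher on 4+7 = 11 ballots, Brixley on 10. Ivery wins 11–10.
Dunmore vs Selby: Dunmore, 11–10.
Dunmore vs Fairlea: Dunmore preferred on 0 ballots; Fairlea wins 21–0.
Dunmore–Brixley: Brixley 17–4.
Selby vs Fairlea: Selby is ranked higher on 2+1+3 = 6 ballots, Fairlea on 15. Fairlea wins 15–6.
Selby vs Brixley: Brixley, 15–6.
Fairlea vs Brixley: Fairlea wins 15–6.
Selby is beaten in every head-to-head and is the Condorcet loser.

Selby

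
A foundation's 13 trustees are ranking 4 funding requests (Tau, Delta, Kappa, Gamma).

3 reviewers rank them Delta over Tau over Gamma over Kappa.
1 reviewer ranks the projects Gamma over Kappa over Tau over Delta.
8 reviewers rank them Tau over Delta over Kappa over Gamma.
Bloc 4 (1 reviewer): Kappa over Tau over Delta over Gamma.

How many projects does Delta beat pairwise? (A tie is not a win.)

2

Delta against each rival (13 reviewers):
Delta vs Tau: Tau, 10–3.
Delta vs Kappa: Delta, 11–2.
Delta vs Gamma: Delta, 12–1.
Delta beats Kappa, Gamma; loses to Tau — 2 pairwise wins.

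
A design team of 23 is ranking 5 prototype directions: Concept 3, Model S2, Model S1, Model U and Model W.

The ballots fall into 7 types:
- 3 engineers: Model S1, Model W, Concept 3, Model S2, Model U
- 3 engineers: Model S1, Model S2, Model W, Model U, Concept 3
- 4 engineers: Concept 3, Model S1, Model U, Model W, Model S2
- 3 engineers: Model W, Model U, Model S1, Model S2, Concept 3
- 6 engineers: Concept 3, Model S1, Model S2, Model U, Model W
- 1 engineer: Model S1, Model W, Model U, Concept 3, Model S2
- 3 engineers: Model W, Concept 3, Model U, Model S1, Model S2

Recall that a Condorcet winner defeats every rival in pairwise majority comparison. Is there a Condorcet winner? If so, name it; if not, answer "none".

none

Check each pair by majority over 23 ballots:
Concept 3 vs Model S2: Concept 3, 17–6.
Concept 3 vs Model S1: Concept 3 wins 13–10.
Concept 3 vs Model U: Concept 3 wins 16–7.
Concept 3–Model W: Model W 13–10.
Model S2 vs Model S1: Model S1 wins 23–0.
Model S2 vs Model U: Model S2 wins 12–11.
Model S2–Model W: Model W 14–9.
Model S1–Model U: Model S1 17–6.
Model S1 vs Model W: Model S1 wins 17–6.
Model U–Model W: Model W 13–10.
No design is unbeaten: Concept 3 loses to Model W; Model S2 loses to Concept 3; Model S1 loses to Concept 3; Model U loses to Concept 3; Model W loses to Model S1. In particular Concept 3 > Model S1 > Model W > Concept 3 is a majority cycle — no Condorcet winner exists.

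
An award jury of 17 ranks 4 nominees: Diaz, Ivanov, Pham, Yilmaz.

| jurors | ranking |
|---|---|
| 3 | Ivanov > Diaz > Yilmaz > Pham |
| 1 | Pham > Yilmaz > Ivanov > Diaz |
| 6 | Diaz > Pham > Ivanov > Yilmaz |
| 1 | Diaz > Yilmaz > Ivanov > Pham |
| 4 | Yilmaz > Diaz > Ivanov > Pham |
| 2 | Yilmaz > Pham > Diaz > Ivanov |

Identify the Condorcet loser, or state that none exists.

none

Head-to-head results (17 jurors):
Diaz vs Ivanov: 6+1+4+2 = 13 for Diaz, 4 for Ivanov — Diaz by 13–4.
Diaz vs Pham: 3+6+1+4 = 14 for Diaz, 3 for Pham — Diaz by 14–3.
Diaz vs Yilmaz: 10 to 7, Diaz.
Ivanov vs Pham: Pham wins 9–8.
Ivanov–Yilmaz: Ivanov 9–8.
Pham vs Yilmaz: Yilmaz wins 10–7.
No nominee is winless: Diaz beats Ivanov; Ivanov beats Yilmaz; Pham beats Ivanov; Yilmaz beats Pham. There is no Condorcet loser.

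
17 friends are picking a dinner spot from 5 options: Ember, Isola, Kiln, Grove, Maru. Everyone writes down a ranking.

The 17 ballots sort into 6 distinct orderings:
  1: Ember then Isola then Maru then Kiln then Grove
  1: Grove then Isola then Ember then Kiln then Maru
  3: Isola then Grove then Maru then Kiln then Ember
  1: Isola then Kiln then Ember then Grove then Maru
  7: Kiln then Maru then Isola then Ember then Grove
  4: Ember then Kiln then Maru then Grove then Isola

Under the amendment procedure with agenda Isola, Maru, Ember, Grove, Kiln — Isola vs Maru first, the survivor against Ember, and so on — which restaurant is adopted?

Round 1: Isola vs Maru — 6–11, Maru advances.
Round 2: Maru vs Ember — 10–7, Maru advances.
Round 3: Maru vs Grove — 12–5, Maru advances.
Round 4: Maru vs Kiln — 4–13, Kiln advances.
The agenda winner is Kiln.

Kiln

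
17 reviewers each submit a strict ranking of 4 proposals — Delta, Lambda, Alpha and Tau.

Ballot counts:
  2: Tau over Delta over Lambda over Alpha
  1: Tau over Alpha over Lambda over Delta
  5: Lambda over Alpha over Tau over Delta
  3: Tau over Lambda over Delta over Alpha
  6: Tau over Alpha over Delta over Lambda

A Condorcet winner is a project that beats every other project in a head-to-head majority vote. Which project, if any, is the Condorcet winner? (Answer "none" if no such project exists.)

Head-to-head results (17 reviewers):
Delta vs Lambda: Lambda, 9–8.
Delta vs Alpha: Alpha, 12–5.
Delta vs Tau: Tau, 17–0.
Lambda vs Alpha: Lambda wins 10–7.
Lambda vs Tau: Tau, 12–5.
Alpha–Tau: Tau 12–5.
Tau beats each of Delta, Lambda, Alpha — Tau is the Condorcet winner.

Tau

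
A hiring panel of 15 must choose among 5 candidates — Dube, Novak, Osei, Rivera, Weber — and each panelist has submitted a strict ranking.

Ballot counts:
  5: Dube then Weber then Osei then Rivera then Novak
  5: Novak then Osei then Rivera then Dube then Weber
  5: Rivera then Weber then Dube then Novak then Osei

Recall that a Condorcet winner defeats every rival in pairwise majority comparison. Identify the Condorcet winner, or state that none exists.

Pairwise majorities:
Dube vs Novak: Dube wins 10–5.
Dube vs Osei: Dube, 10–5.
Dube vs Rivera: Rivera, 10–5.
Dube vs Weber: Dube, 10–5.
Novak vs Osei: Novak, 10–5.
Novak vs Rivera: Rivera wins 10–5.
Novak–Weber: Weber 10–5.
Osei vs Rivera: Osei wins 10–5.
Osei vs Weber: Weber wins 10–5.
Rivera vs Weber: Rivera, 10–5.
No candidate is unbeaten: Dube loses to Rivera; Novak loses to Dube; Osei loses to Dube; Rivera loses to Osei; Weber loses to Dube. In particular Dube → Osei → Rivera → Dube is a majority cycle — no Condorcet winner exists.

none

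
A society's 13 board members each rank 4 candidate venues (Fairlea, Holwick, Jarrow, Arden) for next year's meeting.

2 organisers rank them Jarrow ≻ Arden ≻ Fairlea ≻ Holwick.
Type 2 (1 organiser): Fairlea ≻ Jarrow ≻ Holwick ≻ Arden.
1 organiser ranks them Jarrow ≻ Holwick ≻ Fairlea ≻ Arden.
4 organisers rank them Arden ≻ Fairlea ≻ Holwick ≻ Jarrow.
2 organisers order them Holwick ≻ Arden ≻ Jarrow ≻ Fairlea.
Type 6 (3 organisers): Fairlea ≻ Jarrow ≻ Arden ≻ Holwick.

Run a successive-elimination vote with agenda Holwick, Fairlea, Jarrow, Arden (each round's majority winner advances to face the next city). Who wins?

Arden

Round 1: Holwick vs Fairlea — 3–10, Fairlea advances.
Round 2: Fairlea vs Jarrow — 8–5, Fairlea advances.
Round 3: Fairlea vs Arden — 5–8, Arden advances.
The agenda winner is Arden.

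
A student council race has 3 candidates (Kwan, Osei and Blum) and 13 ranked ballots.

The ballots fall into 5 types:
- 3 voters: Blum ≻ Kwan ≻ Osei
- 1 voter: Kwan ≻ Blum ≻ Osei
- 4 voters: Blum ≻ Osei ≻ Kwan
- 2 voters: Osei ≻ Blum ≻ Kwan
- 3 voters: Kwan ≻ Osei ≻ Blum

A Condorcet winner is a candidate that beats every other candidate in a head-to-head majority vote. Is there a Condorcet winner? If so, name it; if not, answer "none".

Blum

Pairwise majorities:
Kwan–Osei: Kwan 7–6.
Kwan vs Blum: Blum, 9–4.
Osei vs Blum: 2+3 = 5 for Osei, 8 for Blum — Blum by 8–5.
Only Blum has no losses; Blum is the Condorcet winner.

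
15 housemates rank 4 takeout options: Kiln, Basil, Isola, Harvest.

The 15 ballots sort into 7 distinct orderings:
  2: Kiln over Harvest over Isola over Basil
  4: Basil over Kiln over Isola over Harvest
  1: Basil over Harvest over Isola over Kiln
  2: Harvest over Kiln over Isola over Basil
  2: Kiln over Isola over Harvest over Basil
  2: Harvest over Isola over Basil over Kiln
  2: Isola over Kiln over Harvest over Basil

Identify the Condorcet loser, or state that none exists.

Head-to-head results (15 friends):
Kiln–Basil: Kiln 8–7.
Kiln vs Isola: Kiln is ranked higher on 2+4+2+2 = 10 ballots, Isola on 5. Kiln wins 10–5.
Kiln vs Harvest: 10 to 5, Kiln.
Basil–Isola: Isola 10–5.
Basil–Harvest: Harvest 10–5.
Isola vs Harvest: Isola is ranked higher on 4+2+2 = 8 ballots, Harvest on 7. Isola wins 8–7.
Basil loses to every other restaurant — it is the Condorcet loser.

Basil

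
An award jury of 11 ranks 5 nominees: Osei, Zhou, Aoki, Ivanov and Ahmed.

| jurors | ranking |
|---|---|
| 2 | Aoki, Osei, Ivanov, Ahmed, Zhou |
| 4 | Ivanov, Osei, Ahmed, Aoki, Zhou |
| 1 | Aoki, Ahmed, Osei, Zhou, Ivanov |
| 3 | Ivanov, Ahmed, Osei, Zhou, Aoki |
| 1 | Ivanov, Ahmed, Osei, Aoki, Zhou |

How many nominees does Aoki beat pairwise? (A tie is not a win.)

Aoki against each rival (11 jurors):
Aoki vs Osei: Osei, 8–3.
Aoki vs Zhou: Aoki is ranked higher on 2+4+1+1 = 8 ballots, Zhou on 3. Aoki wins 8–3.
Aoki vs Ivanov: Ivanov, 8–3.
Aoki vs Ahmed: Aoki preferred on 2+1 = 3 ballots; Ahmed wins 8–3.
Aoki beats Zhou; loses to Osei, Ivanov, Ahmed — 1 pairwise win.

1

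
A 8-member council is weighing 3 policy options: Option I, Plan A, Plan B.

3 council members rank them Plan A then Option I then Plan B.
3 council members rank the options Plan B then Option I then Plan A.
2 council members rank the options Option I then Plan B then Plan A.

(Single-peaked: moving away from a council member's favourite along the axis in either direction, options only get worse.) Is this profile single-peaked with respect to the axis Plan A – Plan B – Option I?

Axis positions: Plan A=1, Plan B=2, Option I=3.
Group 1: ranking walks positions 1-3-2; Option I is ranked above Plan B even though Plan B lies between Option I and the peak Plan A on the axis — preferences dip and rise again. Not single-peaked.
Group 2 (peak Plan B at position 2): ranking walks positions 2-3-1, expanding outward from the peak — single-peaked.
Group 3 (peak Option I at position 3): ranking walks positions 3-2-1, expanding outward from the peak — single-peaked.
Group 1 violates single-peakedness, so the profile is not single-peaked on this axis.

no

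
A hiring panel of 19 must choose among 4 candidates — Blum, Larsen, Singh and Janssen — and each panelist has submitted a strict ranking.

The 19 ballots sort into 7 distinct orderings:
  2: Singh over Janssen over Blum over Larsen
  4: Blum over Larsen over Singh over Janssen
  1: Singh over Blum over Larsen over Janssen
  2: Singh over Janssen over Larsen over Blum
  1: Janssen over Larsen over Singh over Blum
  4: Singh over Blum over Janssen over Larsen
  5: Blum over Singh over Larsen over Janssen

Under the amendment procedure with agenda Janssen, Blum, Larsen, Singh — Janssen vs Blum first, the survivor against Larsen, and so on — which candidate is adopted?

Round 1: Janssen vs Blum — 5–14, Blum advances.
Round 2: Blum vs Larsen — 16–3, Blum advances.
Round 3: Blum vs Singh — 9–10, Singh advances.
Singh survives the agenda.

Singh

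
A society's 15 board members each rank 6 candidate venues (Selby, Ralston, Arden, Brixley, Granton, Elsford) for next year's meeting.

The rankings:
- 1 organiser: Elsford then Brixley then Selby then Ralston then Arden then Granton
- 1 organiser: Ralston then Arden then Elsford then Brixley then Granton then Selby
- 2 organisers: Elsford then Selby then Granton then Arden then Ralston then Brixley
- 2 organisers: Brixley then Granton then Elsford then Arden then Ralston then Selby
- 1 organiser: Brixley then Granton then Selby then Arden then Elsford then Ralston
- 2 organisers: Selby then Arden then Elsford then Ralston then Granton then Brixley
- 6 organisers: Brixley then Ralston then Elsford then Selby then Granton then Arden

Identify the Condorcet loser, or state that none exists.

Arden

Pairwise majorities:
Selby vs Ralston: 6 to 9, Ralston.
Selby vs Arden: Selby, 12–3.
Selby vs Brixley: Brixley, 11–4.
Selby–Granton: Selby 11–4.
Selby–Elsford: Elsford 12–3.
Ralston vs Arden: Ralston wins 8–7.
Ralston vs Brixley: Brixley wins 10–5.
Ralston vs Granton: Ralston preferred on 1+1+2+6 = 10 ballots; Ralston wins 10–5.
Ralston vs Elsford: Elsford wins 8–7.
Arden–Brixley: Brixley 10–5.
Arden vs Granton: Arden preferred on 1+1+2 = 4 ballots; Granton wins 11–4.
Arden vs Elsford: Elsford, 11–4.
Brixley–Granton: Brixley 11–4.
Brixley vs Elsford: 2+1+6 = 9 for Brixley, 6 for Elsford — Brixley by 9–6.
Granton vs Elsford: 3 to 12, Elsford.
Arden loses to every other city — it is the Condorcet loser.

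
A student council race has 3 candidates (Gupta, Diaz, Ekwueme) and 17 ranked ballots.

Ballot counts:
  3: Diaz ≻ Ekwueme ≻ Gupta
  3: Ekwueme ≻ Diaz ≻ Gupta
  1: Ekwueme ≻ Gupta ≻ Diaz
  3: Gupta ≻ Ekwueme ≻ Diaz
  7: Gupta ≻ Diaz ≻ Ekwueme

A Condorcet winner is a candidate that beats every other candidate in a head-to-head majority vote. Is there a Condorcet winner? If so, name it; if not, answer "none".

Head-to-head results (17 voters):
Gupta vs Diaz: 1+3+7 = 11 for Gupta, 6 for Diaz — Gupta by 11–6.
Gupta vs Ekwueme: Gupta, 10–7.
Diaz vs Ekwueme: Diaz preferred on 3+7 = 10 ballots; Diaz wins 10–7.
Gupta beats each of Diaz, Ekwueme — Gupta is the Condorcet winner.

Gupta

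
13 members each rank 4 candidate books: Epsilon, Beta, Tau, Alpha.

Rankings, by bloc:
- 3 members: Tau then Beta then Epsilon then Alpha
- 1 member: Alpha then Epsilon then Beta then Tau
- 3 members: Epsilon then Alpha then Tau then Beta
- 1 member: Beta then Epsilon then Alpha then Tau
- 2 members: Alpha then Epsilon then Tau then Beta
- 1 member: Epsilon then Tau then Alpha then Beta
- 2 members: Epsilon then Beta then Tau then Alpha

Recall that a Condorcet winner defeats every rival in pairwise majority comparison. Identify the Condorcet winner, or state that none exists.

Pairwise majorities:
Epsilon vs Beta: Epsilon preferred on 1+3+2+1+2 = 9 ballots; Epsilon wins 9–4.
Epsilon vs Tau: Epsilon wins 10–3.
Epsilon–Alpha: Epsilon 10–3.
Beta vs Tau: Tau wins 9–4.
Beta vs Alpha: Beta preferred on 3+1+2 = 6 ballots; Alpha wins 7–6.
Tau vs Alpha: Alpha, 7–6.
Epsilon wins every pairwise contest, so Epsilon is the Condorcet winner.

Epsilon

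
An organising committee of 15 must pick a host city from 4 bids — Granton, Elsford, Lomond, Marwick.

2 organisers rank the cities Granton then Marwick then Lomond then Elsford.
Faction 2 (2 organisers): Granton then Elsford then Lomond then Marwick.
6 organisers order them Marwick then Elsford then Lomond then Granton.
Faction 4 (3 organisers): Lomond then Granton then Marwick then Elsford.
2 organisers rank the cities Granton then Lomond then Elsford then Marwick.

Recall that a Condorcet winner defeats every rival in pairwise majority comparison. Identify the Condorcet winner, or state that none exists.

none

Check each pair by majority over 15 ballots:
Granton–Elsford: Granton 9–6.
Granton vs Lomond: 2+2+2 = 6 for Granton, 9 for Lomond — Lomond by 9–6.
Granton vs Marwick: Granton wins 9–6.
Elsford vs Lomond: Elsford, 8–7.
Elsford vs Marwick: 4 to 11, Marwick.
Lomond vs Marwick: Marwick, 8–7.
Each city drops at least one matchup (Granton loses to Lomond; Elsford loses to Granton; Lomond loses to Elsford; Marwick loses to Granton); the cycle Granton → Elsford → Lomond → Granton rules out a Condorcet winner.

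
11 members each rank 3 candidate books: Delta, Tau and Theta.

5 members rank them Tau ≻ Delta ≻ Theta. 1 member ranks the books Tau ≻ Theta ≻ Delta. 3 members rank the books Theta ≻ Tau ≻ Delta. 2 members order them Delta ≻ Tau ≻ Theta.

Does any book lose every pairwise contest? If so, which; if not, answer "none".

Theta

Head-to-head results (11 members):
Delta vs Tau: 2 to 9, Tau.
Delta–Theta: Delta 7–4.
Tau vs Theta: Tau wins 8–3.
Only Theta has no wins; Theta is the Condorcet loser.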